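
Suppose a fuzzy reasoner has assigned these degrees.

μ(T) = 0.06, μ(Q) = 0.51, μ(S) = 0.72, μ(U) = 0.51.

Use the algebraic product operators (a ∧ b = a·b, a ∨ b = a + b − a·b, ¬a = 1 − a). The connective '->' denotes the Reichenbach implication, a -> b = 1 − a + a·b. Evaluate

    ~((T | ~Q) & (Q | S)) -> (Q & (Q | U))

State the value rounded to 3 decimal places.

~Q = 1 − 0.5100 = 0.4900
T | ~Q = a + b − a·b on (0.0600, 0.4900) = 0.5206
Q | S = a + b − a·b on (0.5100, 0.7200) = 0.8628
(T | ~Q) & (Q | S) = a·b on (0.5206, 0.8628) = 0.4492
~((T | ~Q) & (Q | S)) = 1 − 0.4492 = 0.5508
Q | U = a + b − a·b on (0.5100, 0.5100) = 0.7599
Q & (Q | U) = a·b on (0.5100, 0.7599) = 0.3875
~((T | ~Q) & (Q | S)) -> (Q & (Q | U))  [Reichenbach: 1 − a + a·b] with a=0.5508, b=0.3875 → 0.6626

0.663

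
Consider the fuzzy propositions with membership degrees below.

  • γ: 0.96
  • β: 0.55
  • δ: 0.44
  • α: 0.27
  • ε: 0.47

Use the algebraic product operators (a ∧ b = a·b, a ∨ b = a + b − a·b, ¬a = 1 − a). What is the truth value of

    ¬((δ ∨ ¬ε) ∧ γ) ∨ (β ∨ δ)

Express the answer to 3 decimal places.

0.822

¬ε = 1 − 0.4700 = 0.5300
δ ∨ ¬ε = a + b − a·b on (0.4400, 0.5300) = 0.7368
(δ ∨ ¬ε) ∧ γ = a·b on (0.7368, 0.9600) = 0.7073
¬((δ ∨ ¬ε) ∧ γ) = 1 − 0.7073 = 0.2927
β ∨ δ = a + b − a·b on (0.5500, 0.4400) = 0.7480
¬((δ ∨ ¬ε) ∧ γ) ∨ (β ∨ δ) = a + b − a·b on (0.2927, 0.7480) = 0.8218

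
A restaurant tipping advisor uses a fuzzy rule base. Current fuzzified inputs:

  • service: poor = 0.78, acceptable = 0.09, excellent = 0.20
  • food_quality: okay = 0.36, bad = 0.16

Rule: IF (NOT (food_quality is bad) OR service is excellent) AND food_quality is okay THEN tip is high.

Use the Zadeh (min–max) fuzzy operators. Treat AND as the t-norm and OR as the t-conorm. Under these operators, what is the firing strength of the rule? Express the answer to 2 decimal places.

0.36

firing strength: (¬bad=1−0.16=0.84 OR excellent=0.20) = 0.84; AND[min(a, b)] with okay=0.36 → w = 0.36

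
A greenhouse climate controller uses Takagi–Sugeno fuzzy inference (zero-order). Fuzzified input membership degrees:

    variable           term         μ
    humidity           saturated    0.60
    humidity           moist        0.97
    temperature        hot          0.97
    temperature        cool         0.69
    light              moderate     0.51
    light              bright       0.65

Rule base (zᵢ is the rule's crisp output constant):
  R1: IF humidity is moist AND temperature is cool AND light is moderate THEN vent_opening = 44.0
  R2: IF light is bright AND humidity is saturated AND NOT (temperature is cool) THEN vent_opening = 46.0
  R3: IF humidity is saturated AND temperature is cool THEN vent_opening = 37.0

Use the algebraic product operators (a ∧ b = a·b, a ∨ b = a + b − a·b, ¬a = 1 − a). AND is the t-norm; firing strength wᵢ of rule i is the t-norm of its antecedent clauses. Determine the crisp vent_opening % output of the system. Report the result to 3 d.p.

40.969

R1 (z=44.0): moist=0.97, cool=0.69, moderate=0.51; AND[a·b] → w = 0.3413
R2 (z=46.0): bright=0.65, saturated=0.60, ¬cool=1−0.69=0.31; AND[a·b] → w = 0.1209
R3 (z=37.0): saturated=0.60, cool=0.69; AND[a·b] → w = 0.4140
Weighted average = (0.3413·44.0 + 0.1209·46.0 + 0.4140·37.0) / (0.3413 + 0.1209 + 0.4140)
  = 35.8985 / 0.8762 = 40.969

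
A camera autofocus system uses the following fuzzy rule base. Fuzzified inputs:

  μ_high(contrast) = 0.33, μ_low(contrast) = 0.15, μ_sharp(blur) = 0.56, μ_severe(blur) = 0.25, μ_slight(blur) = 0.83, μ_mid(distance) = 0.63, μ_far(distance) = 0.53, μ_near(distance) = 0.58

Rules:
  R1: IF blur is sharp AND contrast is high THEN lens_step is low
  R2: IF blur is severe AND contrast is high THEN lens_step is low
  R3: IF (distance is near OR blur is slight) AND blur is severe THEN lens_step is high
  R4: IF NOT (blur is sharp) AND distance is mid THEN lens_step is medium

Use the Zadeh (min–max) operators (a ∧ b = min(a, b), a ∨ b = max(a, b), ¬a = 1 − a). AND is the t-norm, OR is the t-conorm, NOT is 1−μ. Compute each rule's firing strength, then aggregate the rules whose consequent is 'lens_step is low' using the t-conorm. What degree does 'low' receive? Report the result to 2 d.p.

0.33

R1: sharp=0.56, high=0.33; AND[min(a, b)] → w = 0.33
R2: severe=0.25, high=0.33; AND[min(a, b)] → w = 0.25
R3: (near=0.58 OR slight=0.83) = 0.83; AND[min(a, b)] with severe=0.25 → w = 0.25
R4: ¬sharp=1−0.56=0.44, mid=0.63; AND[min(a, b)] → w = 0.44
Rules with consequent 'low': {R1, R2} → strengths 0.33, 0.25
Aggregate via t-conorm [max(a, b)]: 0.33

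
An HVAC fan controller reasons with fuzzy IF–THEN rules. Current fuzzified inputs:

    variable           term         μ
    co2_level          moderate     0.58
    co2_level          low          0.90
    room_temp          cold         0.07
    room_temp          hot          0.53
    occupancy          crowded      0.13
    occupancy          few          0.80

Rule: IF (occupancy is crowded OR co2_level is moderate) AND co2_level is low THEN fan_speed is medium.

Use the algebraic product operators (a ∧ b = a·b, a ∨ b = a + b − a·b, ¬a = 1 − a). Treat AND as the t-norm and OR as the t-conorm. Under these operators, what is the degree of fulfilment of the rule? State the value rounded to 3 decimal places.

firing strength: (crowded=0.13 OR moderate=0.58) = 0.6346; AND[a·b] with low=0.90 → w = 0.5711

0.571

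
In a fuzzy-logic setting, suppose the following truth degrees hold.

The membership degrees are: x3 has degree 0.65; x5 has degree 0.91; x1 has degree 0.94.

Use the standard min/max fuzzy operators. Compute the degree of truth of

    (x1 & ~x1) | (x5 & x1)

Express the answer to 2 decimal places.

0.91

~x1 = 1 − 0.94 = 0.06
x1 & ~x1 = min(a, b) on (0.94, 0.06) = 0.06
x5 & x1 = min(a, b) on (0.91, 0.94) = 0.91
(x1 & ~x1) | (x5 & x1) = max(a, b) on (0.06, 0.91) = 0.91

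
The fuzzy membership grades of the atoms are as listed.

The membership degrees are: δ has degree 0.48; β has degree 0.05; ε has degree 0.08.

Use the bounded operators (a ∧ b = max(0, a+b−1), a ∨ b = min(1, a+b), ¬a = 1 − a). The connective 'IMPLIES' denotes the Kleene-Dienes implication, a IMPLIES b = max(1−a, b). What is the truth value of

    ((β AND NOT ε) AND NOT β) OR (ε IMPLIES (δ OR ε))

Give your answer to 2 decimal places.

0.92

NOT ε = 1 − 0.08 = 0.92
β AND NOT ε = max(0, a+b−1) on (0.05, 0.92) = 0.00
NOT β = 1 − 0.05 = 0.95
(β AND NOT ε) AND NOT β = max(0, a+b−1) on (0.00, 0.95) = 0.00
δ OR ε = min(1, a+b) on (0.48, 0.08) = 0.56
ε IMPLIES (δ OR ε)  [Kleene-Dienes: max(1−a, b)] with a=0.08, b=0.56 → 0.92
((β AND NOT ε) AND NOT β) OR (ε IMPLIES (δ OR ε)) = min(1, a+b) on (0.00, 0.92) = 0.92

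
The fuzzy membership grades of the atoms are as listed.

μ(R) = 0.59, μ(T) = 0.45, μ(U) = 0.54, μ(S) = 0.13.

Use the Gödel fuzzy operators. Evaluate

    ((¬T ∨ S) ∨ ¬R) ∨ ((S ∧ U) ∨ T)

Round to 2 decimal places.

0.55

¬T = 1 − 0.45 = 0.55
¬T ∨ S = max(a, b) on (0.55, 0.13) = 0.55
¬R = 1 − 0.59 = 0.41
(¬T ∨ S) ∨ ¬R = max(a, b) on (0.55, 0.41) = 0.55
S ∧ U = min(a, b) on (0.13, 0.54) = 0.13
(S ∧ U) ∨ T = max(a, b) on (0.13, 0.45) = 0.45
((¬T ∨ S) ∨ ¬R) ∨ ((S ∧ U) ∨ T) = max(a, b) on (0.55, 0.45) = 0.55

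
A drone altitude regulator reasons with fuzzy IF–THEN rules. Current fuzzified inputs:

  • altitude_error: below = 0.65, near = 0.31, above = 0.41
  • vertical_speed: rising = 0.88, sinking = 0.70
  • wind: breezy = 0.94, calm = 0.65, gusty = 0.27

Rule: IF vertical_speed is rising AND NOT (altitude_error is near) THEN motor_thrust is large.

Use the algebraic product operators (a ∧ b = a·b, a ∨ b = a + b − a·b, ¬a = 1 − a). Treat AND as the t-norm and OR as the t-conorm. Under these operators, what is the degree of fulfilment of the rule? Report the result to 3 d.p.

firing strength: rising=0.88, ¬near=1−0.31=0.69; AND[a·b] → w = 0.6072

0.607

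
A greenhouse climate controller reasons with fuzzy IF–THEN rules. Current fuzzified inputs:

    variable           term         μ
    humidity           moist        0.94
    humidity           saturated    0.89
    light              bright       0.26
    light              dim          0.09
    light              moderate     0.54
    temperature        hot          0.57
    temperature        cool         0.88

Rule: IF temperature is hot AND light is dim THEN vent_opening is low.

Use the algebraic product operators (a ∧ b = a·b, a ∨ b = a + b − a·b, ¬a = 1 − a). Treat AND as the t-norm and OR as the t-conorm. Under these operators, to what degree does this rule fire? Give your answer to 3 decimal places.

0.051

firing strength: hot=0.57, dim=0.09; AND[a·b] → w = 0.0513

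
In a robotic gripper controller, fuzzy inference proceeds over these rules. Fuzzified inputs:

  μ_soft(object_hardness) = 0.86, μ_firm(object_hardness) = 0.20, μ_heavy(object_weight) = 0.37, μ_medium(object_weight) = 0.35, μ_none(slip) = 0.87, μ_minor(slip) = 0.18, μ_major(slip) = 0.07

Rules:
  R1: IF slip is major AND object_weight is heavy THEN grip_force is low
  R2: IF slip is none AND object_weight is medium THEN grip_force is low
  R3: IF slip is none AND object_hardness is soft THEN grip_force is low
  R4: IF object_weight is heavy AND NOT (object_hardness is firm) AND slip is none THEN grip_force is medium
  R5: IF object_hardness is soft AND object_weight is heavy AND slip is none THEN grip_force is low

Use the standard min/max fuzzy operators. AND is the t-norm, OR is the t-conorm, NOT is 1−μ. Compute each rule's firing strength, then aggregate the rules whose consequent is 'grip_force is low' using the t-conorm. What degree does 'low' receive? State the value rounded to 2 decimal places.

0.86

R1: major=0.07, heavy=0.37; AND[min(a, b)] → w = 0.07
R2: none=0.87, medium=0.35; AND[min(a, b)] → w = 0.35
R3: none=0.87, soft=0.86; AND[min(a, b)] → w = 0.86
R4: heavy=0.37, ¬firm=1−0.20=0.80, none=0.87; AND[min(a, b)] → w = 0.37
R5: soft=0.86, heavy=0.37, none=0.87; AND[min(a, b)] → w = 0.37
Rules with consequent 'low': {R1, R2, R3, R5} → strengths 0.07, 0.35, 0.86, 0.37
Aggregate via t-conorm [max(a, b)]: 0.86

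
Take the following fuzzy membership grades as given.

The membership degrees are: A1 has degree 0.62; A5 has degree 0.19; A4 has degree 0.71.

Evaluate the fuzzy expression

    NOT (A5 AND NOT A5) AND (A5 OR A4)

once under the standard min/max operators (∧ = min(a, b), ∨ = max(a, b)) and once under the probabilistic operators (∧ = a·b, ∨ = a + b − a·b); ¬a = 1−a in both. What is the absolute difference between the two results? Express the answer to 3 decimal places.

Under standard min/max:
  NOT A5 = 1 − 0.19 = 0.81
  A5 AND NOT A5 = min(a, b) on (0.19, 0.81) = 0.19
  NOT (A5 AND NOT A5) = 1 − 0.19 = 0.81
  A5 OR A4 = max(a, b) on (0.19, 0.71) = 0.71
  NOT (A5 AND NOT A5) AND (A5 OR A4) = min(a, b) on (0.81, 0.71) = 0.71
  → value = 0.7100
Under probabilistic:
  NOT A5 = 1 − 0.1900 = 0.8100
  A5 AND NOT A5 = a·b on (0.1900, 0.8100) = 0.1539
  NOT (A5 AND NOT A5) = 1 − 0.1539 = 0.8461
  A5 OR A4 = a + b − a·b on (0.1900, 0.7100) = 0.7651
  NOT (A5 AND NOT A5) AND (A5 OR A4) = a·b on (0.8461, 0.7651) = 0.6474
  → value = 0.6474
|0.7100 − 0.6474| = 0.063

0.063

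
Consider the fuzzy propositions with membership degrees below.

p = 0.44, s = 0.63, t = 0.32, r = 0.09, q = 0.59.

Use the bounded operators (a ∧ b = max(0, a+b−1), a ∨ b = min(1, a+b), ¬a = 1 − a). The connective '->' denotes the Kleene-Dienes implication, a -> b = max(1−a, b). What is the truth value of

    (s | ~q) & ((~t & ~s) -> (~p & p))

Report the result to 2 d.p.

~q = 1 − 0.59 = 0.41
s | ~q = min(1, a+b) on (0.63, 0.41) = 1.00
~t = 1 − 0.32 = 0.68
~s = 1 − 0.63 = 0.37
~t & ~s = max(0, a+b−1) on (0.68, 0.37) = 0.05
~p = 1 − 0.44 = 0.56
~p & p = max(0, a+b−1) on (0.56, 0.44) = 0.00
(~t & ~s) -> (~p & p)  [Kleene-Dienes: max(1−a, b)] with a=0.05, b=0.00 → 0.95
(s | ~q) & ((~t & ~s) -> (~p & p)) = max(0, a+b−1) on (1.00, 0.95) = 0.95

0.95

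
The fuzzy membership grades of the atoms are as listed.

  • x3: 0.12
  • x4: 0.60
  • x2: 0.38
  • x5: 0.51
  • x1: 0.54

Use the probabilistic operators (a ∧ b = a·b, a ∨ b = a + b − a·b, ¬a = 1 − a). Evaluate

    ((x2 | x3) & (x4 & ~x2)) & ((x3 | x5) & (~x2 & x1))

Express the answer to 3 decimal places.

0.032

x2 | x3 = a + b − a·b on (0.3800, 0.1200) = 0.4544
~x2 = 1 − 0.3800 = 0.6200
x4 & ~x2 = a·b on (0.6000, 0.6200) = 0.3720
(x2 | x3) & (x4 & ~x2) = a·b on (0.4544, 0.3720) = 0.1690
x3 | x5 = a + b − a·b on (0.1200, 0.5100) = 0.5688
~x2 = 1 − 0.3800 = 0.6200
~x2 & x1 = a·b on (0.6200, 0.5400) = 0.3348
(x3 | x5) & (~x2 & x1) = a·b on (0.5688, 0.3348) = 0.1904
((x2 | x3) & (x4 & ~x2)) & ((x3 | x5) & (~x2 & x1)) = a·b on (0.1690, 0.1904) = 0.0322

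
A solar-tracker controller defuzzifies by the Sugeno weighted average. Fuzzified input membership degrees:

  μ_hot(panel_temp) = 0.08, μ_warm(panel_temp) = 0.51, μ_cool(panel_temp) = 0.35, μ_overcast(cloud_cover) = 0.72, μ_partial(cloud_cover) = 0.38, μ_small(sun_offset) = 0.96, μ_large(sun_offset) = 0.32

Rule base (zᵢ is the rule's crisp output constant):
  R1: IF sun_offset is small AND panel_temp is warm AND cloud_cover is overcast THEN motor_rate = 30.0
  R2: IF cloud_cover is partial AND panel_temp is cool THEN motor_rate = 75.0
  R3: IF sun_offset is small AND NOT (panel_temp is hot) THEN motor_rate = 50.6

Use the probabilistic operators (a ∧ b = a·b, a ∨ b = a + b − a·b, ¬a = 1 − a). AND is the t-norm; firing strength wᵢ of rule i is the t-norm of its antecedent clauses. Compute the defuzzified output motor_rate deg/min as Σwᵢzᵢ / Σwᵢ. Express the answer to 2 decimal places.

R1 (z=30.0): small=0.96, warm=0.51, overcast=0.72; AND[a·b] → w = 0.3525
R2 (z=75.0): partial=0.38, cool=0.35; AND[a·b] → w = 0.1330
R3 (z=50.6): small=0.96, ¬hot=1−0.08=0.92; AND[a·b] → w = 0.8832
Weighted average = (0.3525·30.0 + 0.1330·75.0 + 0.8832·50.6) / (0.3525 + 0.1330 + 0.8832)
  = 65.2403 / 1.3687 = 47.67

47.67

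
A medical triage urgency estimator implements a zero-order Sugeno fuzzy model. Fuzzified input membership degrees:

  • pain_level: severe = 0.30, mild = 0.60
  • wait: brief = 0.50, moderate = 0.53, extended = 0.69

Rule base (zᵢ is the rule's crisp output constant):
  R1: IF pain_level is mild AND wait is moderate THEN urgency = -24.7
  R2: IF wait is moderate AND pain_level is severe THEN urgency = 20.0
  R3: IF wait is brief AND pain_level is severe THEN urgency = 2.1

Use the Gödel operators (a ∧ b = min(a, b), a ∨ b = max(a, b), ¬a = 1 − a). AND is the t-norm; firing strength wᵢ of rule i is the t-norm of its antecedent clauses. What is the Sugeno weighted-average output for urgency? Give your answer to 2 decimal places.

-5.72

R1 (z=-24.7): mild=0.60, moderate=0.53; AND[min(a, b)] → w = 0.53
R2 (z=20.0): moderate=0.53, severe=0.30; AND[min(a, b)] → w = 0.30
R3 (z=2.1): brief=0.50, severe=0.30; AND[min(a, b)] → w = 0.30
Weighted average = (0.53·-24.7 + 0.30·20.0 + 0.30·2.1) / (0.53 + 0.30 + 0.30)
  = -6.4610 / 1.1300 = -5.72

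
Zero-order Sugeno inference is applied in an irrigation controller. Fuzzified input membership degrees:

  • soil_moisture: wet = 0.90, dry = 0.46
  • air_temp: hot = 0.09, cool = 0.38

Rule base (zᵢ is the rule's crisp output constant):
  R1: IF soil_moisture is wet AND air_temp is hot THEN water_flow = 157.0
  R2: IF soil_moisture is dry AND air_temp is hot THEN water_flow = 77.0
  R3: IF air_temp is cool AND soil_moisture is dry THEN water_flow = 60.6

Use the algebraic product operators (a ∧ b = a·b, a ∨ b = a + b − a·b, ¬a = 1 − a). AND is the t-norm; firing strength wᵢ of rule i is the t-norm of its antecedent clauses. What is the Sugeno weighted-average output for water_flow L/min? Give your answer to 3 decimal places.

89.158

R1 (z=157.0): wet=0.90, hot=0.09; AND[a·b] → w = 0.0810
R2 (z=77.0): dry=0.46, hot=0.09; AND[a·b] → w = 0.0414
R3 (z=60.6): cool=0.38, dry=0.46; AND[a·b] → w = 0.1748
Weighted average = (0.0810·157.0 + 0.0414·77.0 + 0.1748·60.6) / (0.0810 + 0.0414 + 0.1748)
  = 26.4977 / 0.2972 = 89.158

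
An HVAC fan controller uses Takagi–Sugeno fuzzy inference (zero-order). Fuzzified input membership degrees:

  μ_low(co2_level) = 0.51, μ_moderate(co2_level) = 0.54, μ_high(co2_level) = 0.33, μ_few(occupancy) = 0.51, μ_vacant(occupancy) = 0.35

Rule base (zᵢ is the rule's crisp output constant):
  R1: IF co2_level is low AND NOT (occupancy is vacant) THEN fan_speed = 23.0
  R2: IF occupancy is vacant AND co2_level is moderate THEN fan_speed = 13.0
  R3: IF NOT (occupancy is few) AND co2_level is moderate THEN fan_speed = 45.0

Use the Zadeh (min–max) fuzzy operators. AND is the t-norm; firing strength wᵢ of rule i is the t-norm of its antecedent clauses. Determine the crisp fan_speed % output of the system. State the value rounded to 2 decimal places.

R1 (z=23.0): low=0.51, ¬vacant=1−0.35=0.65; AND[min(a, b)] → w = 0.51
R2 (z=13.0): vacant=0.35, moderate=0.54; AND[min(a, b)] → w = 0.35
R3 (z=45.0): ¬few=1−0.51=0.49, moderate=0.54; AND[min(a, b)] → w = 0.49
Weighted average = (0.51·23.0 + 0.35·13.0 + 0.49·45.0) / (0.51 + 0.35 + 0.49)
  = 38.3300 / 1.3500 = 28.39

28.39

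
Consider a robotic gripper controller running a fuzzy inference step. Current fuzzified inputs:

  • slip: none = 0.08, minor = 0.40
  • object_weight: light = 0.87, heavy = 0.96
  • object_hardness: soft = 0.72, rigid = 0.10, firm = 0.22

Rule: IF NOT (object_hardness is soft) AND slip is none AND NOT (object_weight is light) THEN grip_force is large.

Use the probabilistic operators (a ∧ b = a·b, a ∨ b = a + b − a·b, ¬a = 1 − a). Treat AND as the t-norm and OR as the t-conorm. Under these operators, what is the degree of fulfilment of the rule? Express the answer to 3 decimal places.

firing strength: ¬soft=1−0.72=0.28, none=0.08, ¬light=1−0.87=0.13; AND[a·b] → w = 0.0029

0.003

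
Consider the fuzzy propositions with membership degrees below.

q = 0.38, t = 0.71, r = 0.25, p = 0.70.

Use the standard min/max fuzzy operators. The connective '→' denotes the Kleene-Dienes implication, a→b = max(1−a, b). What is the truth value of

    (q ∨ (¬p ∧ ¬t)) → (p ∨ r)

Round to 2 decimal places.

0.70

¬p = 1 − 0.70 = 0.30
¬t = 1 − 0.71 = 0.29
¬p ∧ ¬t = min(a, b) on (0.30, 0.29) = 0.29
q ∨ (¬p ∧ ¬t) = max(a, b) on (0.38, 0.29) = 0.38
p ∨ r = max(a, b) on (0.70, 0.25) = 0.70
(q ∨ (¬p ∧ ¬t)) → (p ∨ r)  [Kleene-Dienes: max(1−a, b)] with a=0.38, b=0.70 → 0.70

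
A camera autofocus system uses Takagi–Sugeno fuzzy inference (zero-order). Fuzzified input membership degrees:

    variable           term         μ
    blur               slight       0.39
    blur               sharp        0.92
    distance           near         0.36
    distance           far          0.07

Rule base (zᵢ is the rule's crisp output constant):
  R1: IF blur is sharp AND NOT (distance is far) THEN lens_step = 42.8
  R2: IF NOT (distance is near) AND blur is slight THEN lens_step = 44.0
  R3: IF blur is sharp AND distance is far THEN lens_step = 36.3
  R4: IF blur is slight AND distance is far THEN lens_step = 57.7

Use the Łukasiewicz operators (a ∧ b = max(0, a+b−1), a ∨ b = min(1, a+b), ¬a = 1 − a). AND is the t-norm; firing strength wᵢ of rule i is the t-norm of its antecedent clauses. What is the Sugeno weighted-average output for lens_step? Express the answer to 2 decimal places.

42.84

R1 (z=42.8): sharp=0.92, ¬far=1−0.07=0.93; AND[max(0, a+b−1)] → w = 0.85
R2 (z=44.0): ¬near=1−0.36=0.64, slight=0.39; AND[max(0, a+b−1)] → w = 0.03
R3 (z=36.3): sharp=0.92, far=0.07; AND[max(0, a+b−1)] → w = 0.00
R4 (z=57.7): slight=0.39, far=0.07; AND[max(0, a+b−1)] → w = 0.00
Weighted average = (0.85·42.8 + 0.03·44.0 + 0.00·36.3 + 0.00·57.7) / (0.85 + 0.03 + 0.00 + 0.00)
  = 37.7000 / 0.8800 = 42.84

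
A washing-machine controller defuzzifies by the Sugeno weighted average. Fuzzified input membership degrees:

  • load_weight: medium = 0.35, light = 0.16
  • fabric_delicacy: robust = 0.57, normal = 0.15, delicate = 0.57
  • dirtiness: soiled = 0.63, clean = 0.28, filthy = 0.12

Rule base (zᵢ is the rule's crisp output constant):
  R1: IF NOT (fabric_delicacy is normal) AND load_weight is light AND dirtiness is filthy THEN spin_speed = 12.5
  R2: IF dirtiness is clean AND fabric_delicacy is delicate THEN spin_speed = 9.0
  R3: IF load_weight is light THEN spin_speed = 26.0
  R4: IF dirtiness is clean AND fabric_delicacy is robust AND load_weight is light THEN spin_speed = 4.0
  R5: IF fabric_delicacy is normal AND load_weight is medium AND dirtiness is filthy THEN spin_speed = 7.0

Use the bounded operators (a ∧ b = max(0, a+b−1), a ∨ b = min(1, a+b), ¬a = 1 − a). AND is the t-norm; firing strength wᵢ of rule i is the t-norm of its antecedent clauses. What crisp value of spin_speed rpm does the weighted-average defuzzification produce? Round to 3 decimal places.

26.000

R1 (z=12.5): ¬normal=1−0.15=0.85, light=0.16, filthy=0.12; AND[max(0, a+b−1)] → w = 0.00
R2 (z=9.0): clean=0.28, delicate=0.57; AND[max(0, a+b−1)] → w = 0.00
R3 (z=26.0): light=0.16 → w = 0.16
R4 (z=4.0): clean=0.28, robust=0.57, light=0.16; AND[max(0, a+b−1)] → w = 0.00
R5 (z=7.0): normal=0.15, medium=0.35, filthy=0.12; AND[max(0, a+b−1)] → w = 0.00
Weighted average = (0.00·12.5 + 0.00·9.0 + 0.16·26.0 + 0.00·4.0 + 0.00·7.0) / (0.00 + 0.00 + 0.16 + 0.00 + 0.00)
  = 4.1600 / 0.1600 = 26.000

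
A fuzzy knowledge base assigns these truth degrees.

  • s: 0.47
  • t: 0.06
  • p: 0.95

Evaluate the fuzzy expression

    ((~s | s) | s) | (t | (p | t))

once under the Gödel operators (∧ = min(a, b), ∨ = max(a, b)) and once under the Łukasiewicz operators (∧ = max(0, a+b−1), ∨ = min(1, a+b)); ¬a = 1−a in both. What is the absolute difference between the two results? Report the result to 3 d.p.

0.050

Under Gödel:
  ~s = 1 − 0.47 = 0.53
  ~s | s = max(a, b) on (0.53, 0.47) = 0.53
  (~s | s) | s = max(a, b) on (0.53, 0.47) = 0.53
  p | t = max(a, b) on (0.95, 0.06) = 0.95
  t | (p | t) = max(a, b) on (0.06, 0.95) = 0.95
  ((~s | s) | s) | (t | (p | t)) = max(a, b) on (0.53, 0.95) = 0.95
  → value = 0.9500
Under Łukasiewicz:
  ~s = 1 − 0.47 = 0.53
  ~s | s = min(1, a+b) on (0.53, 0.47) = 1.00
  (~s | s) | s = min(1, a+b) on (1.00, 0.47) = 1.00
  p | t = min(1, a+b) on (0.95, 0.06) = 1.00
  t | (p | t) = min(1, a+b) on (0.06, 1.00) = 1.00
  ((~s | s) | s) | (t | (p | t)) = min(1, a+b) on (1.00, 1.00) = 1.00
  → value = 1.0000
|0.9500 − 1.0000| = 0.050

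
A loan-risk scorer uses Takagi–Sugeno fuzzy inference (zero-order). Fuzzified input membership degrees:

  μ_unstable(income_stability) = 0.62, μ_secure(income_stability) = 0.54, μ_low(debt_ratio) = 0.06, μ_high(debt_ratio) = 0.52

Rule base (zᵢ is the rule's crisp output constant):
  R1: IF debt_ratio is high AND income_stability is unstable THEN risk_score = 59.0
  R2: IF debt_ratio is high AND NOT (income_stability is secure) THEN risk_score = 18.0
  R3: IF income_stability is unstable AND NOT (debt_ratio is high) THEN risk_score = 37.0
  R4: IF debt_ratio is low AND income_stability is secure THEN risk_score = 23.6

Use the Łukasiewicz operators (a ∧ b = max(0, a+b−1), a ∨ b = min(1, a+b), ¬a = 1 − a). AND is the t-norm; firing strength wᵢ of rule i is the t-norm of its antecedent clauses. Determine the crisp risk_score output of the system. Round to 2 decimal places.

49.83

R1 (z=59.0): high=0.52, unstable=0.62; AND[max(0, a+b−1)] → w = 0.14
R2 (z=18.0): high=0.52, ¬secure=1−0.54=0.46; AND[max(0, a+b−1)] → w = 0.00
R3 (z=37.0): unstable=0.62, ¬high=1−0.52=0.48; AND[max(0, a+b−1)] → w = 0.10
R4 (z=23.6): low=0.06, secure=0.54; AND[max(0, a+b−1)] → w = 0.00
Weighted average = (0.14·59.0 + 0.00·18.0 + 0.10·37.0 + 0.00·23.6) / (0.14 + 0.00 + 0.10 + 0.00)
  = 11.9600 / 0.2400 = 49.83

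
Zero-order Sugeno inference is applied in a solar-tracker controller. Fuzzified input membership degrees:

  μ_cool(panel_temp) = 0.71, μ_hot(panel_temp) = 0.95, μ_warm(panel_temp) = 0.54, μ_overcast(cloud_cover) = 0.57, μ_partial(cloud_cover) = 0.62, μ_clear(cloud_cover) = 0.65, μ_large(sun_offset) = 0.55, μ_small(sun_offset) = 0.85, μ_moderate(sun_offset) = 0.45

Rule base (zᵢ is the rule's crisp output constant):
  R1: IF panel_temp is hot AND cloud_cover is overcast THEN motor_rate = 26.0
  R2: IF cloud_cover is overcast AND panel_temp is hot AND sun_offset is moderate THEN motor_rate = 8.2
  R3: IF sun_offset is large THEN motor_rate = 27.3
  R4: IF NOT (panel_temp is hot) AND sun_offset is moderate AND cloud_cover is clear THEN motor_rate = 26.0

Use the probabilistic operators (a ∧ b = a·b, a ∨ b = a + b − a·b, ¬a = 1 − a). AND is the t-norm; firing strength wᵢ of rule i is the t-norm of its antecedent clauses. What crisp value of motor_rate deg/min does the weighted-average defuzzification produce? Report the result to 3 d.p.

R1 (z=26.0): hot=0.95, overcast=0.57; AND[a·b] → w = 0.5415
R2 (z=8.2): overcast=0.57, hot=0.95, moderate=0.45; AND[a·b] → w = 0.2437
R3 (z=27.3): large=0.55 → w = 0.5500
R4 (z=26.0): ¬hot=1−0.95=0.05, moderate=0.45, clear=0.65; AND[a·b] → w = 0.0146
Weighted average = (0.5415·26.0 + 0.2437·8.2 + 0.5500·27.3 + 0.0146·26.0) / (0.5415 + 0.2437 + 0.5500 + 0.0146)
  = 31.4724 / 1.3498 = 23.316

23.316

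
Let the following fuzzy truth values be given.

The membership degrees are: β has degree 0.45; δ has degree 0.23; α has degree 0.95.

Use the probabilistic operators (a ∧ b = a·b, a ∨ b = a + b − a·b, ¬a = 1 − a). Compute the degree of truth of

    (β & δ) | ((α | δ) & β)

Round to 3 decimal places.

0.491

β & δ = a·b on (0.4500, 0.2300) = 0.1035
α | δ = a + b − a·b on (0.9500, 0.2300) = 0.9615
(α | δ) & β = a·b on (0.9615, 0.4500) = 0.4327
(β & δ) | ((α | δ) & β) = a + b − a·b on (0.1035, 0.4327) = 0.4914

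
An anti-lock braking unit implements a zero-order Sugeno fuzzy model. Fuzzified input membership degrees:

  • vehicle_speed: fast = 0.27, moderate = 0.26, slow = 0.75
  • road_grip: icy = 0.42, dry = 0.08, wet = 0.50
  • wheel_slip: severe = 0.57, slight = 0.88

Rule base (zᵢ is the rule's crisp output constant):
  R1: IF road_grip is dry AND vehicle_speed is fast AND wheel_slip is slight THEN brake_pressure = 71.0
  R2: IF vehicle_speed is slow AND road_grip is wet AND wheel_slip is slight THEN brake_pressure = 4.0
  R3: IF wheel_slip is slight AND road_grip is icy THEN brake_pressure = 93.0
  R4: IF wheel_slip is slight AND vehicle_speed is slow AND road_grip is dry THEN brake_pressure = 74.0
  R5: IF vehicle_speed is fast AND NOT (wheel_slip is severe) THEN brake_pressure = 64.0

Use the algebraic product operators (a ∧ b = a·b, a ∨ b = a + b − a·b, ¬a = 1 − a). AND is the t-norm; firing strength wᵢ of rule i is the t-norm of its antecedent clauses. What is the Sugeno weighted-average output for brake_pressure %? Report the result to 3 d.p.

54.512

R1 (z=71.0): dry=0.08, fast=0.27, slight=0.88; AND[a·b] → w = 0.0190
R2 (z=4.0): slow=0.75, wet=0.50, slight=0.88; AND[a·b] → w = 0.3300
R3 (z=93.0): slight=0.88, icy=0.42; AND[a·b] → w = 0.3696
R4 (z=74.0): slight=0.88, slow=0.75, dry=0.08; AND[a·b] → w = 0.0528
R5 (z=64.0): fast=0.27, ¬severe=1−0.57=0.43; AND[a·b] → w = 0.1161
Weighted average = (0.0190·71.0 + 0.3300·4.0 + 0.3696·93.0 + 0.0528·74.0 + 0.1161·64.0) / (0.0190 + 0.3300 + 0.3696 + 0.0528 + 0.1161)
  = 48.3800 / 0.8875 = 54.512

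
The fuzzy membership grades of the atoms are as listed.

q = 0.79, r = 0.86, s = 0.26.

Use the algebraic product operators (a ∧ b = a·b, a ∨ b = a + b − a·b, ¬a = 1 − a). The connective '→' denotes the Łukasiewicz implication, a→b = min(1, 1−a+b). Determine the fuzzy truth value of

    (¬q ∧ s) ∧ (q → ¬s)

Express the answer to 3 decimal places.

¬q = 1 − 0.7900 = 0.2100
¬q ∧ s = a·b on (0.2100, 0.2600) = 0.0546
¬s = 1 − 0.2600 = 0.7400
q → ¬s  [Łukasiewicz: min(1, 1−a+b)] with a=0.7900, b=0.7400 → 0.9500
(¬q ∧ s) ∧ (q → ¬s) = a·b on (0.0546, 0.9500) = 0.0519

0.052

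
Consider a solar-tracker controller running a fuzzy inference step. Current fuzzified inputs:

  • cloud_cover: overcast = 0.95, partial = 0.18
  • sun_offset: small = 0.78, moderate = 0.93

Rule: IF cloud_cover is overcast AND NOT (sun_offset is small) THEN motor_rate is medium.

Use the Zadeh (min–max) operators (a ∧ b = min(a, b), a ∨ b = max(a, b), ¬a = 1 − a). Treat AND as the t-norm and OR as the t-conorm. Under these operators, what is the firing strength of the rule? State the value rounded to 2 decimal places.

0.22

firing strength: overcast=0.95, ¬small=1−0.78=0.22; AND[min(a, b)] → w = 0.22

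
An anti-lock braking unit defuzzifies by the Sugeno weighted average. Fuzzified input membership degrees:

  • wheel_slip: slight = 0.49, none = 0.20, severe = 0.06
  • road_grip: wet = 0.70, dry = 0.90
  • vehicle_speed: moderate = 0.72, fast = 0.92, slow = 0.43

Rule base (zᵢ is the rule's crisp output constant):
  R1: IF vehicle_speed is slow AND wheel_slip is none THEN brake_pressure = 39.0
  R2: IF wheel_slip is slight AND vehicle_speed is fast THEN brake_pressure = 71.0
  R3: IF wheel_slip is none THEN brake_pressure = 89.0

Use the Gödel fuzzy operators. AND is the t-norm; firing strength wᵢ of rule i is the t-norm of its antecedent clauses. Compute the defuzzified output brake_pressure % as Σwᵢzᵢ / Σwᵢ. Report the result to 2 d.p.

R1 (z=39.0): slow=0.43, none=0.20; AND[min(a, b)] → w = 0.20
R2 (z=71.0): slight=0.49, fast=0.92; AND[min(a, b)] → w = 0.49
R3 (z=89.0): none=0.20 → w = 0.20
Weighted average = (0.20·39.0 + 0.49·71.0 + 0.20·89.0) / (0.20 + 0.49 + 0.20)
  = 60.3900 / 0.8900 = 67.85

67.85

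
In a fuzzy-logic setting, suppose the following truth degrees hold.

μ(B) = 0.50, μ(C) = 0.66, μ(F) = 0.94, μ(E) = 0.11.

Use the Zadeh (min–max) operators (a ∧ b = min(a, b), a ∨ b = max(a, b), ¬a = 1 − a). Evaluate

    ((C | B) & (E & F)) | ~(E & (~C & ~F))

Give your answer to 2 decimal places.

0.94

C | B = max(a, b) on (0.66, 0.50) = 0.66
E & F = min(a, b) on (0.11, 0.94) = 0.11
(C | B) & (E & F) = min(a, b) on (0.66, 0.11) = 0.11
~C = 1 − 0.66 = 0.34
~F = 1 − 0.94 = 0.06
~C & ~F = min(a, b) on (0.34, 0.06) = 0.06
E & (~C & ~F) = min(a, b) on (0.11, 0.06) = 0.06
~(E & (~C & ~F)) = 1 − 0.06 = 0.94
((C | B) & (E & F)) | ~(E & (~C & ~F)) = max(a, b) on (0.11, 0.94) = 0.94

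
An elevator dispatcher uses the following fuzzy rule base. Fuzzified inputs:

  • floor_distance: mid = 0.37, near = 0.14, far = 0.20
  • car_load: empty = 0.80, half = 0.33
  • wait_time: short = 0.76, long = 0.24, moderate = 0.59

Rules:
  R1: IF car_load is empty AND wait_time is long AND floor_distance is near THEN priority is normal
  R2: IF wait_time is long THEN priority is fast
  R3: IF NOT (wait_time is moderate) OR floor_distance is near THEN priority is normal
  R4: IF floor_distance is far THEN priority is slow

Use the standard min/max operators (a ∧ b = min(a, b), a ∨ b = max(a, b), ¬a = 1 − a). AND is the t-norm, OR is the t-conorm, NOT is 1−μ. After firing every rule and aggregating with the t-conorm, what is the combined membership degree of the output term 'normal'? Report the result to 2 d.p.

0.41

R1: empty=0.80, long=0.24, near=0.14; AND[min(a, b)] → w = 0.14
R2: long=0.24 → w = 0.24
R3: ¬moderate=1−0.59=0.41, near=0.14; OR[max(a, b)] → w = 0.41
R4: far=0.20 → w = 0.20
Rules with consequent 'normal': {R1, R3} → strengths 0.14, 0.41
Aggregate via t-conorm [max(a, b)]: 0.41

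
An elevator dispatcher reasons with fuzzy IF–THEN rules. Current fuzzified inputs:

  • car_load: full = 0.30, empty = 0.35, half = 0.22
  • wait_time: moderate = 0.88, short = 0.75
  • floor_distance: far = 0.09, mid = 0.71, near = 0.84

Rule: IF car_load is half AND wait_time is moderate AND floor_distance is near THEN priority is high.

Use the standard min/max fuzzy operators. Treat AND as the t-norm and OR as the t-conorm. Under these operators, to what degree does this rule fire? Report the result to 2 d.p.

firing strength: half=0.22, moderate=0.88, near=0.84; AND[min(a, b)] → w = 0.22

0.22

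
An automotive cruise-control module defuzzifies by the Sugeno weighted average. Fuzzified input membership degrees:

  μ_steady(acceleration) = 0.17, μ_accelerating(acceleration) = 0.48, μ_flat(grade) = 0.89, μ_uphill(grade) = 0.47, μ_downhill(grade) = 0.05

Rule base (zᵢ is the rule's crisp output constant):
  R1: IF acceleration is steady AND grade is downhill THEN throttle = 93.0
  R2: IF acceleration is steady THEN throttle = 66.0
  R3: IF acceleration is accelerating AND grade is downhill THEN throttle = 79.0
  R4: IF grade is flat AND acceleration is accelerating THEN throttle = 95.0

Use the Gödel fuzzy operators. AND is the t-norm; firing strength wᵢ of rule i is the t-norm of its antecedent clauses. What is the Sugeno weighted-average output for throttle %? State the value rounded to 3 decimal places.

R1 (z=93.0): steady=0.17, downhill=0.05; AND[min(a, b)] → w = 0.05
R2 (z=66.0): steady=0.17 → w = 0.17
R3 (z=79.0): accelerating=0.48, downhill=0.05; AND[min(a, b)] → w = 0.05
R4 (z=95.0): flat=0.89, accelerating=0.48; AND[min(a, b)] → w = 0.48
Weighted average = (0.05·93.0 + 0.17·66.0 + 0.05·79.0 + 0.48·95.0) / (0.05 + 0.17 + 0.05 + 0.48)
  = 65.4200 / 0.7500 = 87.227

87.227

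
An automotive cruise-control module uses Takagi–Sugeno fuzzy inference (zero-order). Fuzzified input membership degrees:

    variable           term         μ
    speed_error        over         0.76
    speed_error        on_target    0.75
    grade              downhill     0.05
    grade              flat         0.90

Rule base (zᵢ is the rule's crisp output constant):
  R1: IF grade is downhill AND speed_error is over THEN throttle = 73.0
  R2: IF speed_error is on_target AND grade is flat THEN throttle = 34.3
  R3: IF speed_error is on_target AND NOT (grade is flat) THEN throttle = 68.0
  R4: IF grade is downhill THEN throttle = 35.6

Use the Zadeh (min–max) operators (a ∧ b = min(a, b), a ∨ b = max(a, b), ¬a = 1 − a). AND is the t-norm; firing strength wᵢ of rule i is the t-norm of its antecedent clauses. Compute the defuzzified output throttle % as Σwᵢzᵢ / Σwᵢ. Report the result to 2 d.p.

39.95

R1 (z=73.0): downhill=0.05, over=0.76; AND[min(a, b)] → w = 0.05
R2 (z=34.3): on_target=0.75, flat=0.90; AND[min(a, b)] → w = 0.75
R3 (z=68.0): on_target=0.75, ¬flat=1−0.90=0.10; AND[min(a, b)] → w = 0.10
R4 (z=35.6): downhill=0.05 → w = 0.05
Weighted average = (0.05·73.0 + 0.75·34.3 + 0.10·68.0 + 0.05·35.6) / (0.05 + 0.75 + 0.10 + 0.05)
  = 37.9550 / 0.9500 = 39.95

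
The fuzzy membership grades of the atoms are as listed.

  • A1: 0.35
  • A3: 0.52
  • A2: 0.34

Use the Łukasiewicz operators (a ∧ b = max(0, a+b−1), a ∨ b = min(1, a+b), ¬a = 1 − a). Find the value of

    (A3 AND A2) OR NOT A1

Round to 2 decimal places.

A3 AND A2 = max(0, a+b−1) on (0.52, 0.34) = 0.00
NOT A1 = 1 − 0.35 = 0.65
(A3 AND A2) OR NOT A1 = min(1, a+b) on (0.00, 0.65) = 0.65

0.65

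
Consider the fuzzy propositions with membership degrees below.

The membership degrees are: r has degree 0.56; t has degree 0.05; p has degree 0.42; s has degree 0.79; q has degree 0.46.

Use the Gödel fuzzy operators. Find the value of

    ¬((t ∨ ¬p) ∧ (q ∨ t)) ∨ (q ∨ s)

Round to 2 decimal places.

¬p = 1 − 0.42 = 0.58
t ∨ ¬p = max(a, b) on (0.05, 0.58) = 0.58
q ∨ t = max(a, b) on (0.46, 0.05) = 0.46
(t ∨ ¬p) ∧ (q ∨ t) = min(a, b) on (0.58, 0.46) = 0.46
¬((t ∨ ¬p) ∧ (q ∨ t)) = 1 − 0.46 = 0.54
q ∨ s = max(a, b) on (0.46, 0.79) = 0.79
¬((t ∨ ¬p) ∧ (q ∨ t)) ∨ (q ∨ s) = max(a, b) on (0.54, 0.79) = 0.79

0.79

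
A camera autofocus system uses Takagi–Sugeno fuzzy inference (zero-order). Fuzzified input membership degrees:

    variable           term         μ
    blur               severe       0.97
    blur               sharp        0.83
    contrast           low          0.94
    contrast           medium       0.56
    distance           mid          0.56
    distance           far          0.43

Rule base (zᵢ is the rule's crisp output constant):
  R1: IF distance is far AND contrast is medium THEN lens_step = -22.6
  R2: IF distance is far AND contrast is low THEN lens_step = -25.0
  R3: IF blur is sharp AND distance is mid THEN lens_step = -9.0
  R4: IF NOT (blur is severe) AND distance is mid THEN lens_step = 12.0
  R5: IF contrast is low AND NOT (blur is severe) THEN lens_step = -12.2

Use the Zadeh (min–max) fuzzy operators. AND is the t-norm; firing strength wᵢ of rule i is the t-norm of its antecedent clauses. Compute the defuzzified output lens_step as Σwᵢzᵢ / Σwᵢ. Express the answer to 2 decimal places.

R1 (z=-22.6): far=0.43, medium=0.56; AND[min(a, b)] → w = 0.43
R2 (z=-25.0): far=0.43, low=0.94; AND[min(a, b)] → w = 0.43
R3 (z=-9.0): sharp=0.83, mid=0.56; AND[min(a, b)] → w = 0.56
R4 (z=12.0): ¬severe=1−0.97=0.03, mid=0.56; AND[min(a, b)] → w = 0.03
R5 (z=-12.2): low=0.94, ¬severe=1−0.97=0.03; AND[min(a, b)] → w = 0.03
Weighted average = (0.43·-22.6 + 0.43·-25.0 + 0.56·-9.0 + 0.03·12.0 + 0.03·-12.2) / (0.43 + 0.43 + 0.56 + 0.03 + 0.03)
  = -25.5140 / 1.4800 = -17.24

-17.24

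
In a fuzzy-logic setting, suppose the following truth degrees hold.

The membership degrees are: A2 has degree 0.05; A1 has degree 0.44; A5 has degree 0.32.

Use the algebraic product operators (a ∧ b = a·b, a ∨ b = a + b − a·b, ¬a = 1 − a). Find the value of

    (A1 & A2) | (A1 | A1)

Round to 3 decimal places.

A1 & A2 = a·b on (0.4400, 0.0500) = 0.0220
A1 | A1 = a + b − a·b on (0.4400, 0.4400) = 0.6864
(A1 & A2) | (A1 | A1) = a + b − a·b on (0.0220, 0.6864) = 0.6933

0.693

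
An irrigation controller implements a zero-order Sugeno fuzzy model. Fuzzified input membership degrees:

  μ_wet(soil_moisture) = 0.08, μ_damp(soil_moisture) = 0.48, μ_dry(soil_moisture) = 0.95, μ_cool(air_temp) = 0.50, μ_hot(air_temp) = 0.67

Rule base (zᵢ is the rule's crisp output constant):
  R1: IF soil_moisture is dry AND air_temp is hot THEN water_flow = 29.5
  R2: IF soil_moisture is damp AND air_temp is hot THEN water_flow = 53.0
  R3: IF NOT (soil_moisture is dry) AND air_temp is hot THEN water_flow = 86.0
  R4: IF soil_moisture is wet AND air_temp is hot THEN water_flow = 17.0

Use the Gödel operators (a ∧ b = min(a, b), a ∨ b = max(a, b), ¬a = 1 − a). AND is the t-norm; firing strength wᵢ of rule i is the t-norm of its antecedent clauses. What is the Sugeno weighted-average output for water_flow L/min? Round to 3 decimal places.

R1 (z=29.5): dry=0.95, hot=0.67; AND[min(a, b)] → w = 0.67
R2 (z=53.0): damp=0.48, hot=0.67; AND[min(a, b)] → w = 0.48
R3 (z=86.0): ¬dry=1−0.95=0.05, hot=0.67; AND[min(a, b)] → w = 0.05
R4 (z=17.0): wet=0.08, hot=0.67; AND[min(a, b)] → w = 0.08
Weighted average = (0.67·29.5 + 0.48·53.0 + 0.05·86.0 + 0.08·17.0) / (0.67 + 0.48 + 0.05 + 0.08)
  = 50.8650 / 1.2800 = 39.738

39.738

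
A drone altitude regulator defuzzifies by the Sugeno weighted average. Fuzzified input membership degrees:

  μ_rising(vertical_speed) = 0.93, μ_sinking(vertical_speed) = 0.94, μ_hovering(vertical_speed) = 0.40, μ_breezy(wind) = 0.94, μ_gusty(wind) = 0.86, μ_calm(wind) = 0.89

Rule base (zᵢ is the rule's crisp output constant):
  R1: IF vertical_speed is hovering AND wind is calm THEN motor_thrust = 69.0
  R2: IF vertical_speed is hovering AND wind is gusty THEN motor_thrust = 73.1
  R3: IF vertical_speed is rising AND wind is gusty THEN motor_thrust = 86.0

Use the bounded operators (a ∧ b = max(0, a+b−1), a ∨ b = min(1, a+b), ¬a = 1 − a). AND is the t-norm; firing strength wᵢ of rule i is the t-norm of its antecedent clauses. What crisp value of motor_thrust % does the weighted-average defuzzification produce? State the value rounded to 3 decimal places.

R1 (z=69.0): hovering=0.40, calm=0.89; AND[max(0, a+b−1)] → w = 0.29
R2 (z=73.1): hovering=0.40, gusty=0.86; AND[max(0, a+b−1)] → w = 0.26
R3 (z=86.0): rising=0.93, gusty=0.86; AND[max(0, a+b−1)] → w = 0.79
Weighted average = (0.29·69.0 + 0.26·73.1 + 0.79·86.0) / (0.29 + 0.26 + 0.79)
  = 106.9560 / 1.3400 = 79.818

79.818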